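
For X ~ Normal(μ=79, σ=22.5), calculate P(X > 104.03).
0.132974

We have X ~ Normal(μ=79, σ=22.5).

P(X > 104.03) = 1 - P(X ≤ 104.03)
                = 1 - F(104.03)
                = 1 - 0.867026
                = 0.132974

So there's approximately a 13.3% chance that X exceeds 104.03.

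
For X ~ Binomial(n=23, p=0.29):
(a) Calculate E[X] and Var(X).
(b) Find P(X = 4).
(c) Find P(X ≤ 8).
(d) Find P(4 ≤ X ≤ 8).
(a) E[X] = 6.6700, Var(X) = 4.7357
(b) P(X = 4) = 0.093474
(c) P(X ≤ 8) = 0.802454
(d) P(4 ≤ X ≤ 8) = 0.736733

We have X ~ Binomial(n=23, p=0.29).

(a) Moments:
E[X] = 6.6700
Var(X) = 4.7357
σ = √Var(X) = 2.1762

(b) Point probability using PMF:
P(X = 4) = 0.093474

(c) Cumulative probability using CDF:
P(X ≤ 8) = F(8) = 0.802454

(d) Range probability:
P(4 ≤ X ≤ 8) = P(X ≤ 8) - P(X ≤ 3)
                   = F(8) - F(3)
                   = 0.802454 - 0.065720
                   = 0.736733

This means approximately 73.7% of outcomes fall in the interval [4, 8].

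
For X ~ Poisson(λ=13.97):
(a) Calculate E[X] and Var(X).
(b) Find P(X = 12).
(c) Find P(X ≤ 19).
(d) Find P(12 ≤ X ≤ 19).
(a) E[X] = 13.9700, Var(X) = 13.9700
(b) P(X = 12) = 0.098838
(c) P(X ≤ 19) = 0.924714
(d) P(12 ≤ X ≤ 19) = 0.662135

We have X ~ Poisson(λ=13.97).

(a) Moments:
E[X] = 13.9700
Var(X) = 13.9700
σ = √Var(X) = 3.7376

(b) Point probability using PMF:
P(X = 12) = 0.098838

(c) Cumulative probability using CDF:
P(X ≤ 19) = F(19) = 0.924714

(d) Range probability:
P(12 ≤ X ≤ 19) = P(X ≤ 19) - P(X ≤ 11)
                   = F(19) - F(11)
                   = 0.924714 - 0.262579
                   = 0.662135

This means approximately 66.2% of outcomes fall in the interval [12, 19].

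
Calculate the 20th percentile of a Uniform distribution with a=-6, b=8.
-3.2000

We have X ~ Uniform(a=-6, b=8).

We want to find x such that P(X ≤ x) = 0.2.

This is the 20th percentile, which means 20% of values fall below this point.

Using the inverse CDF (quantile function):
x = F⁻¹(0.2) = -3.2000

Verification: P(X ≤ -3.2000) = 0.2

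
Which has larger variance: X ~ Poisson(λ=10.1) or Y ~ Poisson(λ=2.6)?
X has larger variance (10.1000 > 2.6000)

Compute the variance for each distribution:

X ~ Poisson(λ=10.1):
Var(X) = 10.1000

Y ~ Poisson(λ=2.6):
Var(Y) = 2.6000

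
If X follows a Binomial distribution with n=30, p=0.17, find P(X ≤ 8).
0.943667

We have X ~ Binomial(n=30, p=0.17).

The CDF gives us P(X ≤ k).

Using the CDF:
P(X ≤ 8) = 0.943667

This means there's approximately a 94.4% chance that X is at most 8.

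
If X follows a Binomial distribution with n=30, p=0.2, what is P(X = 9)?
0.067564

We have X ~ Binomial(n=30, p=0.2).

For a Binomial distribution, the PMF gives us the probability of each outcome.

Using the PMF formula:
P(X = 9) = 0.067564

Rounded to 4 decimal places: 0.0676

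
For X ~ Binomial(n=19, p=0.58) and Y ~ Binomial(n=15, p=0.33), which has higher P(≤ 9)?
Y has higher probability (P(Y ≤ 9) = 0.9921 > P(X ≤ 9) = 0.2385)

Compute P(≤ 9) for each distribution:

X ~ Binomial(n=19, p=0.58):
P(X ≤ 9) = 0.2385

Y ~ Binomial(n=15, p=0.33):
P(Y ≤ 9) = 0.9921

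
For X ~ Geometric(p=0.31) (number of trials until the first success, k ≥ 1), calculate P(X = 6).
0.048485

We have X ~ Geometric(p=0.31) (number of trials until the first success, k ≥ 1).

For a Geometric distribution, the PMF gives us the probability of each outcome.

Using the PMF formula:
P(X = 6) = 0.048485

Rounded to 4 decimal places: 0.0485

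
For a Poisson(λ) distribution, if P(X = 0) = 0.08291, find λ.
λ = 2.4900

For a Poisson(λ) distribution, the PMF at 0 is:
P(X = 0) = λ^0 e^(-λ) / 0! = e^(-λ)

Given P(X = 0) = 0.08291:
e^(-λ) = 0.08291
-λ = ln(0.08291)
λ = -ln(0.08291) = 2.4900

Verification: e^(-2.4900) = 0.08291 ✓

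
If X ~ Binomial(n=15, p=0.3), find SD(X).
1.7748

We have X ~ Binomial(n=15, p=0.3).

For a Binomial distribution with n=15, p=0.3:
σ = √Var(X) = 1.7748

The standard deviation is the square root of the variance.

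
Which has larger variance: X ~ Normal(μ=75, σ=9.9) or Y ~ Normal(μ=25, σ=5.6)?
X has larger variance (98.0100 > 31.3600)

Compute the variance for each distribution:

X ~ Normal(μ=75, σ=9.9):
Var(X) = 98.0100

Y ~ Normal(μ=25, σ=5.6):
Var(Y) = 31.3600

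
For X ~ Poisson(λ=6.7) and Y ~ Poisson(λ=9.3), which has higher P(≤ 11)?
X has higher probability (P(X ≤ 11) = 0.9591 > P(Y ≤ 11) = 0.7730)

Compute P(≤ 11) for each distribution:

X ~ Poisson(λ=6.7):
P(X ≤ 11) = 0.9591

Y ~ Poisson(λ=9.3):
P(Y ≤ 11) = 0.7730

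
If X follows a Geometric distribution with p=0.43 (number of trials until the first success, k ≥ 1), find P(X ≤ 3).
0.814807

We have X ~ Geometric(p=0.43) (number of trials until the first success, k ≥ 1).

The CDF gives us P(X ≤ k).

Using the CDF:
P(X ≤ 3) = 0.814807

This means there's approximately a 81.5% chance that X is at most 3.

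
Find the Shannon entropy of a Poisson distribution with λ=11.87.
2.6486 nats

We have X ~ Poisson(λ=11.87).

The Shannon entropy measures the uncertainty or information content of the distribution.

For a Poisson distribution with λ=11.87:
H(X) = 2.6486 nats

(In bits, this would be 3.8211 bits.)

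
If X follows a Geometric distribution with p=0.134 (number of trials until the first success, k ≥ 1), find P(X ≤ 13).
0.845925

We have X ~ Geometric(p=0.134) (number of trials until the first success, k ≥ 1).

The CDF gives us P(X ≤ k).

Using the CDF:
P(X ≤ 13) = 0.845925

This means there's approximately a 84.6% chance that X is at most 13.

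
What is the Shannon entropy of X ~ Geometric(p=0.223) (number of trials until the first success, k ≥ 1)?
2.3797 nats

We have X ~ Geometric(p=0.223) (number of trials until the first success, k ≥ 1).

The Shannon entropy measures the uncertainty or information content of the distribution.

For a Geometric distribution with p=0.223 (number of trials until the first success, k ≥ 1):
H(X) = 2.3797 nats

(In bits, this would be 3.4332 bits.)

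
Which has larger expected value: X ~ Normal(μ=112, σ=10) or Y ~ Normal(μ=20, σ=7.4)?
X has larger mean (112.0000 > 20.0000)

Compute the expected value for each distribution:

X ~ Normal(μ=112, σ=10):
E[X] = 112.0000

Y ~ Normal(μ=20, σ=7.4):
E[Y] = 20.0000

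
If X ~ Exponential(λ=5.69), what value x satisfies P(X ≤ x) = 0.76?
0.2508

We have X ~ Exponential(λ=5.69).

We want to find x such that P(X ≤ x) = 0.76.

This is the 76th percentile, which means 76% of values fall below this point.

Using the inverse CDF (quantile function):
x = F⁻¹(0.76) = 0.2508

Verification: P(X ≤ 0.2508) = 0.76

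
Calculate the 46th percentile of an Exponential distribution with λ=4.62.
0.1334

We have X ~ Exponential(λ=4.62).

We want to find x such that P(X ≤ x) = 0.46.

This is the 46th percentile, which means 46% of values fall below this point.

Using the inverse CDF (quantile function):
x = F⁻¹(0.46) = 0.1334

Verification: P(X ≤ 0.1334) = 0.46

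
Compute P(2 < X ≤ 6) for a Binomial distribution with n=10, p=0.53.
0.737943

We have X ~ Binomial(n=10, p=0.53).

To find P(2 < X ≤ 6), we use:
P(2 < X ≤ 6) = P(X ≤ 6) - P(X ≤ 2)
                 = F(6) - F(2)
                 = 0.774499 - 0.036556
                 = 0.737943

So there's approximately a 73.8% chance that X falls in this range.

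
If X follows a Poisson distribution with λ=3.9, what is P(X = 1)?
0.078943

We have X ~ Poisson(λ=3.9).

For a Poisson distribution, the PMF gives us the probability of each outcome.

Using the PMF formula:
P(X = 1) = 0.078943

Rounded to 4 decimal places: 0.0789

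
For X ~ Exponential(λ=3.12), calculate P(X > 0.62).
0.144511

We have X ~ Exponential(λ=3.12).

P(X > 0.62) = 1 - P(X ≤ 0.62)
                = 1 - F(0.62)
                = 1 - 0.855489
                = 0.144511

So there's approximately a 14.5% chance that X exceeds 0.62.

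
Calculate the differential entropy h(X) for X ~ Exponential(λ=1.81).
0.4067 nats

We have X ~ Exponential(λ=1.81).

The differential entropy measures the uncertainty or information content of the distribution.

For an Exponential distribution with λ=1.81:
h(X) = 0.4067 nats

(In bits, this would be 0.5867 bits.)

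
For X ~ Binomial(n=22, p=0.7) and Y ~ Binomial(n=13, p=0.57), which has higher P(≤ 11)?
Y has higher probability (P(Y ≤ 11) = 0.9928 > P(X ≤ 11) = 0.0387)

Compute P(≤ 11) for each distribution:

X ~ Binomial(n=22, p=0.7):
P(X ≤ 11) = 0.0387

Y ~ Binomial(n=13, p=0.57):
P(Y ≤ 11) = 0.9928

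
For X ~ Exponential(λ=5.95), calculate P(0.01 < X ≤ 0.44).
0.869287

We have X ~ Exponential(λ=5.95).

To find P(0.01 < X ≤ 0.44), we use:
P(0.01 < X ≤ 0.44) = P(X ≤ 0.44) - P(X ≤ 0.01)
                 = F(0.44) - F(0.01)
                 = 0.927051 - 0.057764
                 = 0.869287

So there's approximately a 86.9% chance that X falls in this range.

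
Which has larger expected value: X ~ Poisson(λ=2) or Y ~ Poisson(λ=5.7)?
Y has larger mean (5.7000 > 2.0000)

Compute the expected value for each distribution:

X ~ Poisson(λ=2):
E[X] = 2.0000

Y ~ Poisson(λ=5.7):
E[Y] = 5.7000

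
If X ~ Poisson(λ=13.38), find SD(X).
3.6579

We have X ~ Poisson(λ=13.38).

For a Poisson distribution with λ=13.38:
σ = √Var(X) = 3.6579

The standard deviation is the square root of the variance.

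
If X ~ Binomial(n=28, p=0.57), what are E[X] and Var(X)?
E[X] = 15.9600, Var(X) = 6.8628

We have X ~ Binomial(n=28, p=0.57).

For a Binomial distribution with n=28, p=0.57:

Expected value:
E[X] = 15.9600

Variance:
Var(X) = 6.8628

Standard deviation:
σ = √Var(X) = 2.6197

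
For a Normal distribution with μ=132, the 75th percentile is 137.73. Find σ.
σ = 8.4953

For X ~ Normal(μ, σ), the p-th percentile satisfies x = μ + z_p × σ,
where z_p = Φ⁻¹(p) is the standard normal quantile.

Step 1: z_{0.75} = Φ⁻¹(0.75) = 0.6745

Step 2: Solve for σ:
137.73 = 132 + 0.6745 × σ
σ = (137.73 - 132) / 0.6745
σ = 5.73 / 0.6745
σ = 8.4953

Verification: μ + z × σ = 132 + 0.6745 × 8.4953 = 137.73 ✓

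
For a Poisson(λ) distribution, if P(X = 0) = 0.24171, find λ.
λ = 1.4200

For a Poisson(λ) distribution, the PMF at 0 is:
P(X = 0) = λ^0 e^(-λ) / 0! = e^(-λ)

Given P(X = 0) = 0.24171:
e^(-λ) = 0.24171
-λ = ln(0.24171)
λ = -ln(0.24171) = 1.4200

Verification: e^(-1.4200) = 0.24171 ✓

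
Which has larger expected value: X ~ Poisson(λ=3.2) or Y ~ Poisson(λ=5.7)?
Y has larger mean (5.7000 > 3.2000)

Compute the expected value for each distribution:

X ~ Poisson(λ=3.2):
E[X] = 3.2000

Y ~ Poisson(λ=5.7):
E[Y] = 5.7000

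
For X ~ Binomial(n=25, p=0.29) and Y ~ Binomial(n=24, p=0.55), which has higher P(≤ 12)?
X has higher probability (P(X ≤ 12) = 0.9870 > P(Y ≤ 12) = 0.3849)

Compute P(≤ 12) for each distribution:

X ~ Binomial(n=25, p=0.29):
P(X ≤ 12) = 0.9870

Y ~ Binomial(n=24, p=0.55):
P(Y ≤ 12) = 0.3849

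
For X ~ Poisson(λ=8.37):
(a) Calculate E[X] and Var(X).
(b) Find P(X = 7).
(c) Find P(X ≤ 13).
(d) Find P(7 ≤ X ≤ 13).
(a) E[X] = 8.3700, Var(X) = 8.3700
(b) P(X = 7) = 0.132313
(c) P(X ≤ 13) = 0.953549
(d) P(7 ≤ X ≤ 13) = 0.683251

We have X ~ Poisson(λ=8.37).

(a) Moments:
E[X] = 8.3700
Var(X) = 8.3700
σ = √Var(X) = 2.8931

(b) Point probability using PMF:
P(X = 7) = 0.132313

(c) Cumulative probability using CDF:
P(X ≤ 13) = F(13) = 0.953549

(d) Range probability:
P(7 ≤ X ≤ 13) = P(X ≤ 13) - P(X ≤ 6)
                   = F(13) - F(6)
                   = 0.953549 - 0.270298
                   = 0.683251

This means approximately 68.3% of outcomes fall in the interval [7, 13].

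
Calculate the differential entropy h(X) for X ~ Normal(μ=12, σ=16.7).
4.2343 nats

We have X ~ Normal(μ=12, σ=16.7).

The differential entropy measures the uncertainty or information content of the distribution.

For a Normal distribution with μ=12, σ=16.7:
h(X) = 4.2343 nats

(In bits, this would be 6.1089 bits.)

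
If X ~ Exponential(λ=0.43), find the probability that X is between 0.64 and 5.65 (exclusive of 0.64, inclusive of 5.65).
0.671339

We have X ~ Exponential(λ=0.43).

To find P(0.64 < X ≤ 5.65), we use:
P(0.64 < X ≤ 5.65) = P(X ≤ 5.65) - P(X ≤ 0.64)
                 = F(5.65) - F(0.64)
                 = 0.911919 - 0.240580
                 = 0.671339

So there's approximately a 67.1% chance that X falls in this range.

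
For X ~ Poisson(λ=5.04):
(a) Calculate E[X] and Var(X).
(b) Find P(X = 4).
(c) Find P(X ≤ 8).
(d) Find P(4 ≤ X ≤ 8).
(a) E[X] = 5.0400, Var(X) = 5.0400
(b) P(X = 4) = 0.174047
(c) P(X ≤ 8) = 0.929264
(d) P(4 ≤ X ≤ 8) = 0.669808

We have X ~ Poisson(λ=5.04).

(a) Moments:
E[X] = 5.0400
Var(X) = 5.0400
σ = √Var(X) = 2.2450

(b) Point probability using PMF:
P(X = 4) = 0.174047

(c) Cumulative probability using CDF:
P(X ≤ 8) = F(8) = 0.929264

(d) Range probability:
P(4 ≤ X ≤ 8) = P(X ≤ 8) - P(X ≤ 3)
                   = F(8) - F(3)
                   = 0.929264 - 0.259456
                   = 0.669808

This means approximately 67.0% of outcomes fall in the interval [4, 8].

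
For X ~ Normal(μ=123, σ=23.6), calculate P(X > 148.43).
0.140619

We have X ~ Normal(μ=123, σ=23.6).

P(X > 148.43) = 1 - P(X ≤ 148.43)
                = 1 - F(148.43)
                = 1 - 0.859381
                = 0.140619

So there's approximately a 14.1% chance that X exceeds 148.43.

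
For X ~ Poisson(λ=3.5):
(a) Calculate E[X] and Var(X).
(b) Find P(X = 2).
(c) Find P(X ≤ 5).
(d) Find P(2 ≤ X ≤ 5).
(a) E[X] = 3.5000, Var(X) = 3.5000
(b) P(X = 2) = 0.184959
(c) P(X ≤ 5) = 0.857614
(d) P(2 ≤ X ≤ 5) = 0.721725

We have X ~ Poisson(λ=3.5).

(a) Moments:
E[X] = 3.5000
Var(X) = 3.5000
σ = √Var(X) = 1.8708

(b) Point probability using PMF:
P(X = 2) = 0.184959

(c) Cumulative probability using CDF:
P(X ≤ 5) = F(5) = 0.857614

(d) Range probability:
P(2 ≤ X ≤ 5) = P(X ≤ 5) - P(X ≤ 1)
                   = F(5) - F(1)
                   = 0.857614 - 0.135888
                   = 0.721725

This means approximately 72.2% of outcomes fall in the interval [2, 5].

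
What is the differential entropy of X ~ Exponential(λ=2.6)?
0.0445 nats

We have X ~ Exponential(λ=2.6).

The differential entropy measures the uncertainty or information content of the distribution.

For an Exponential distribution with λ=2.6:
h(X) = 0.0445 nats

(In bits, this would be 0.0642 bits.)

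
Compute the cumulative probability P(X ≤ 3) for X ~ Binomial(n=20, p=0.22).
0.328911

We have X ~ Binomial(n=20, p=0.22).

The CDF gives us P(X ≤ k).

Using the CDF:
P(X ≤ 3) = 0.328911

This means there's approximately a 32.9% chance that X is at most 3.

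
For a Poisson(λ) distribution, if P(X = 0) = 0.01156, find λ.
λ = 4.4602

For a Poisson(λ) distribution, the PMF at 0 is:
P(X = 0) = λ^0 e^(-λ) / 0! = e^(-λ)

Given P(X = 0) = 0.01156:
e^(-λ) = 0.01156
-λ = ln(0.01156)
λ = -ln(0.01156) = 4.4602

Verification: e^(-4.4602) = 0.01156 ✓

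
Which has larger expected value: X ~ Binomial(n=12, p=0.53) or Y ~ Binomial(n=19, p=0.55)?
Y has larger mean (10.4500 > 6.3600)

Compute the expected value for each distribution:

X ~ Binomial(n=12, p=0.53):
E[X] = 6.3600

Y ~ Binomial(n=19, p=0.55):
E[Y] = 10.4500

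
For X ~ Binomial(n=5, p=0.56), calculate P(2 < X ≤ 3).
0.339993

We have X ~ Binomial(n=5, p=0.56).

To find P(2 < X ≤ 3), we use:
P(2 < X ≤ 3) = P(X ≤ 3) - P(X ≤ 2)
                 = F(3) - F(2)
                 = 0.728568 - 0.388575
                 = 0.339993

So there's approximately a 34.0% chance that X falls in this range.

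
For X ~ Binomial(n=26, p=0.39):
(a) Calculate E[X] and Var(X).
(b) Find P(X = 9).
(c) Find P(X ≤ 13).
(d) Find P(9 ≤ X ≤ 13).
(a) E[X] = 10.1400, Var(X) = 6.1854
(b) P(X = 9) = 0.146210
(c) P(X ≤ 13) = 0.910344
(d) P(9 ≤ X ≤ 13) = 0.652327

We have X ~ Binomial(n=26, p=0.39).

(a) Moments:
E[X] = 10.1400
Var(X) = 6.1854
σ = √Var(X) = 2.4870

(b) Point probability using PMF:
P(X = 9) = 0.146210

(c) Cumulative probability using CDF:
P(X ≤ 13) = F(13) = 0.910344

(d) Range probability:
P(9 ≤ X ≤ 13) = P(X ≤ 13) - P(X ≤ 8)
                   = F(13) - F(8)
                   = 0.910344 - 0.258017
                   = 0.652327

This means approximately 65.2% of outcomes fall in the interval [9, 13].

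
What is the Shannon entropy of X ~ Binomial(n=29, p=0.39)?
2.3839 nats

We have X ~ Binomial(n=29, p=0.39).

The Shannon entropy measures the uncertainty or information content of the distribution.

For a Binomial distribution with n=29, p=0.39:
H(X) = 2.3839 nats

(In bits, this would be 3.4392 bits.)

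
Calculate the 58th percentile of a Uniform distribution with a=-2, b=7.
3.2200

We have X ~ Uniform(a=-2, b=7).

We want to find x such that P(X ≤ x) = 0.58.

This is the 58th percentile, which means 58% of values fall below this point.

Using the inverse CDF (quantile function):
x = F⁻¹(0.58) = 3.2200

Verification: P(X ≤ 3.2200) = 0.58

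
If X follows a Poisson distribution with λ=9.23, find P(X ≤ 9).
0.557134

We have X ~ Poisson(λ=9.23).

The CDF gives us P(X ≤ k).

Using the CDF:
P(X ≤ 9) = 0.557134

This means there's approximately a 55.7% chance that X is at most 9.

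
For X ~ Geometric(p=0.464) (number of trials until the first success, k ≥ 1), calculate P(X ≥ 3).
0.287296

We have X ~ Geometric(p=0.464) (number of trials until the first success, k ≥ 1).

For discrete distributions, P(X ≥ 3) = 1 - P(X ≤ 2).

P(X ≤ 2) = 0.712704
P(X ≥ 3) = 1 - 0.712704 = 0.287296

So there's approximately a 28.7% chance that X is at least 3.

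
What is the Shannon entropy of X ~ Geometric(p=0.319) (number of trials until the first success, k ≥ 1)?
1.9627 nats

We have X ~ Geometric(p=0.319) (number of trials until the first success, k ≥ 1).

The Shannon entropy measures the uncertainty or information content of the distribution.

For a Geometric distribution with p=0.319 (number of trials until the first success, k ≥ 1):
H(X) = 1.9627 nats

(In bits, this would be 2.8316 bits.)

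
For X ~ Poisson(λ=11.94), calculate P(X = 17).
0.037371

We have X ~ Poisson(λ=11.94).

For a Poisson distribution, the PMF gives us the probability of each outcome.

Using the PMF formula:
P(X = 17) = 0.037371

Rounded to 4 decimal places: 0.0374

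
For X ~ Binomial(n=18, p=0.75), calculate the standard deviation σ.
1.8371

We have X ~ Binomial(n=18, p=0.75).

For a Binomial distribution with n=18, p=0.75:
σ = √Var(X) = 1.8371

The standard deviation is the square root of the variance.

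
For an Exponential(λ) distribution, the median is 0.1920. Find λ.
λ = 3.6101

For X ~ Exponential(λ), the CDF is F(x) = 1 - e^(-λx).
The median m satisfies F(m) = 0.5:
1 - e^(-λm) = 0.5
e^(-λm) = 0.5
λm = ln(2)
m = ln(2) / λ

Given m = 0.1920:
λ = ln(2) / 0.1920 = 0.693147 / 0.1920 = 3.6101

Verification: ln(2) / 3.6101 = 0.1920 ✓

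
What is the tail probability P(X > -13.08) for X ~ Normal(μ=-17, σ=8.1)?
0.314210

We have X ~ Normal(μ=-17, σ=8.1).

P(X > -13.08) = 1 - P(X ≤ -13.08)
                = 1 - F(-13.08)
                = 1 - 0.685790
                = 0.314210

So there's approximately a 31.4% chance that X exceeds -13.08.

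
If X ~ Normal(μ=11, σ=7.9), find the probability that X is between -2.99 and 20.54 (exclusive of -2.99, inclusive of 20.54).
0.848109

We have X ~ Normal(μ=11, σ=7.9).

To find P(-2.99 < X ≤ 20.54), we use:
P(-2.99 < X ≤ 20.54) = P(X ≤ 20.54) - P(X ≤ -2.99)
                 = F(20.54) - F(-2.99)
                 = 0.886398 - 0.038290
                 = 0.848109

So there's approximately a 84.8% chance that X falls in this range.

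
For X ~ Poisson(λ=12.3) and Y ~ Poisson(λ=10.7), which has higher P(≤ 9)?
Y has higher probability (P(Y ≤ 9) = 0.3739 > P(X ≤ 9) = 0.2172)

Compute P(≤ 9) for each distribution:

X ~ Poisson(λ=12.3):
P(X ≤ 9) = 0.2172

Y ~ Poisson(λ=10.7):
P(Y ≤ 9) = 0.3739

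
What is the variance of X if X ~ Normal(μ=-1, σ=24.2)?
585.6400

We have X ~ Normal(μ=-1, σ=24.2).

For a Normal distribution with μ=-1, σ=24.2:
Var(X) = 585.6400

The variance measures the spread of the distribution around the mean.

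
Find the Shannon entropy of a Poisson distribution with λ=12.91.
2.6912 nats

We have X ~ Poisson(λ=12.91).

The Shannon entropy measures the uncertainty or information content of the distribution.

For a Poisson distribution with λ=12.91:
H(X) = 2.6912 nats

(In bits, this would be 3.8826 bits.)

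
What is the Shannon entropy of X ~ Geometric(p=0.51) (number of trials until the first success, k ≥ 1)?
1.3587 nats

We have X ~ Geometric(p=0.51) (number of trials until the first success, k ≥ 1).

The Shannon entropy measures the uncertainty or information content of the distribution.

For a Geometric distribution with p=0.51 (number of trials until the first success, k ≥ 1):
H(X) = 1.3587 nats

(In bits, this would be 1.9602 bits.)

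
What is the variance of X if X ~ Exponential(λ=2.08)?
0.2311

We have X ~ Exponential(λ=2.08).

For an Exponential distribution with λ=2.08:
Var(X) = 0.2311

The variance measures the spread of the distribution around the mean.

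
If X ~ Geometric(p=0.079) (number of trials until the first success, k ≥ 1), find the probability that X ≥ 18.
0.246839

We have X ~ Geometric(p=0.079) (number of trials until the first success, k ≥ 1).

For discrete distributions, P(X ≥ 18) = 1 - P(X ≤ 17).

P(X ≤ 17) = 0.753161
P(X ≥ 18) = 1 - 0.753161 = 0.246839

So there's approximately a 24.7% chance that X is at least 18.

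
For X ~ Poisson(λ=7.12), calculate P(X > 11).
0.058957

We have X ~ Poisson(λ=7.12).

P(X > 11) = 1 - P(X ≤ 11)
                = 1 - F(11)
                = 1 - 0.941043
                = 0.058957

So there's approximately a 5.9% chance that X exceeds 11.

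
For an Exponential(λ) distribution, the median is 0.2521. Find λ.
λ = 2.7495

For X ~ Exponential(λ), the CDF is F(x) = 1 - e^(-λx).
The median m satisfies F(m) = 0.5:
1 - e^(-λm) = 0.5
e^(-λm) = 0.5
λm = ln(2)
m = ln(2) / λ

Given m = 0.2521:
λ = ln(2) / 0.2521 = 0.693147 / 0.2521 = 2.7495

Verification: ln(2) / 2.7495 = 0.2521 ✓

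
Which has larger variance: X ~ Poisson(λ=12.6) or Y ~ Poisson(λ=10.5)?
X has larger variance (12.6000 > 10.5000)

Compute the variance for each distribution:

X ~ Poisson(λ=12.6):
Var(X) = 12.6000

Y ~ Poisson(λ=10.5):
Var(Y) = 10.5000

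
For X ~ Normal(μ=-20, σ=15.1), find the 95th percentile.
4.8373

We have X ~ Normal(μ=-20, σ=15.1).

We want to find x such that P(X ≤ x) = 0.95.

This is the 95th percentile, which means 95% of values fall below this point.

Using the inverse CDF (quantile function):
x = F⁻¹(0.95) = 4.8373

Verification: P(X ≤ 4.8373) = 0.95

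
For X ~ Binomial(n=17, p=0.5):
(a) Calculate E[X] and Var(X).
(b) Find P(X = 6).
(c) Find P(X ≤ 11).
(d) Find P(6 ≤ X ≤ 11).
(a) E[X] = 8.5000, Var(X) = 4.2500
(b) P(X = 6) = 0.094421
(c) P(X ≤ 11) = 0.928268
(d) P(6 ≤ X ≤ 11) = 0.856537

We have X ~ Binomial(n=17, p=0.5).

(a) Moments:
E[X] = 8.5000
Var(X) = 4.2500
σ = √Var(X) = 2.0616

(b) Point probability using PMF:
P(X = 6) = 0.094421

(c) Cumulative probability using CDF:
P(X ≤ 11) = F(11) = 0.928268

(d) Range probability:
P(6 ≤ X ≤ 11) = P(X ≤ 11) - P(X ≤ 5)
                   = F(11) - F(5)
                   = 0.928268 - 0.071732
                   = 0.856537

This means approximately 85.7% of outcomes fall in the interval [6, 11].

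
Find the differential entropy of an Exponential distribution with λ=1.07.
0.9323 nats

We have X ~ Exponential(λ=1.07).

The differential entropy measures the uncertainty or information content of the distribution.

For an Exponential distribution with λ=1.07:
h(X) = 0.9323 nats

(In bits, this would be 1.3451 bits.)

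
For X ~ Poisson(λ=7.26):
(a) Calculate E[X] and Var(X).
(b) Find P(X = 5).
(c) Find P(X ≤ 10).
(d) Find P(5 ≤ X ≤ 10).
(a) E[X] = 7.2600, Var(X) = 7.2600
(b) P(X = 5) = 0.118175
(c) P(X ≤ 10) = 0.882001
(d) P(5 ≤ X ≤ 10) = 0.731435

We have X ~ Poisson(λ=7.26).

(a) Moments:
E[X] = 7.2600
Var(X) = 7.2600
σ = √Var(X) = 2.6944

(b) Point probability using PMF:
P(X = 5) = 0.118175

(c) Cumulative probability using CDF:
P(X ≤ 10) = F(10) = 0.882001

(d) Range probability:
P(5 ≤ X ≤ 10) = P(X ≤ 10) - P(X ≤ 4)
                   = F(10) - F(4)
                   = 0.882001 - 0.150566
                   = 0.731435

This means approximately 73.1% of outcomes fall in the interval [5, 10].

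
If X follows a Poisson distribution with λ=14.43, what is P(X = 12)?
0.092043

We have X ~ Poisson(λ=14.43).

For a Poisson distribution, the PMF gives us the probability of each outcome.

Using the PMF formula:
P(X = 12) = 0.092043

Rounded to 4 decimal places: 0.0920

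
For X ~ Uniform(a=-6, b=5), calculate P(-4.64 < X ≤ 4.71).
0.850000

We have X ~ Uniform(a=-6, b=5).

To find P(-4.64 < X ≤ 4.71), we use:
P(-4.64 < X ≤ 4.71) = P(X ≤ 4.71) - P(X ≤ -4.64)
                 = F(4.71) - F(-4.64)
                 = 0.973636 - 0.123636
                 = 0.850000

So there's approximately a 85.0% chance that X falls in this range.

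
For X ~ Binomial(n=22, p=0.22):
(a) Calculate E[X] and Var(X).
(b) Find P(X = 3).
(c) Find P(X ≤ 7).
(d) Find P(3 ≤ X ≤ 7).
(a) E[X] = 4.8400, Var(X) = 3.7752
(b) P(X = 3) = 0.146078
(c) P(X ≤ 7) = 0.909836
(d) P(3 ≤ X ≤ 7) = 0.801690

We have X ~ Binomial(n=22, p=0.22).

(a) Moments:
E[X] = 4.8400
Var(X) = 3.7752
σ = √Var(X) = 1.9430

(b) Point probability using PMF:
P(X = 3) = 0.146078

(c) Cumulative probability using CDF:
P(X ≤ 7) = F(7) = 0.909836

(d) Range probability:
P(3 ≤ X ≤ 7) = P(X ≤ 7) - P(X ≤ 2)
                   = F(7) - F(2)
                   = 0.909836 - 0.108147
                   = 0.801690

This means approximately 80.2% of outcomes fall in the interval [3, 7].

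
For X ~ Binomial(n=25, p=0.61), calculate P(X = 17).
0.129772

We have X ~ Binomial(n=25, p=0.61).

For a Binomial distribution, the PMF gives us the probability of each outcome.

Using the PMF formula:
P(X = 17) = 0.129772

Rounded to 4 decimal places: 0.1298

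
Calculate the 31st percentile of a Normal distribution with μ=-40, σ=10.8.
-45.3552

We have X ~ Normal(μ=-40, σ=10.8).

We want to find x such that P(X ≤ x) = 0.31.

This is the 31st percentile, which means 31% of values fall below this point.

Using the inverse CDF (quantile function):
x = F⁻¹(0.31) = -45.3552

Verification: P(X ≤ -45.3552) = 0.31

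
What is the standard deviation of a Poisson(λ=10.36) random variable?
3.2187

We have X ~ Poisson(λ=10.36).

For a Poisson distribution with λ=10.36:
σ = √Var(X) = 3.2187

The standard deviation is the square root of the variance.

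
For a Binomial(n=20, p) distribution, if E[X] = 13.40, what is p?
p = 0.67

For a Binomial(n, p) distribution:
E[X] = n × p

Given n = 20 and E[X] = 13.40:
13.40 = 20 × p
p = 13.40 / 20 = 0.67

Verification: Binomial(20, 0.67) has E[X] = 13.40 ✓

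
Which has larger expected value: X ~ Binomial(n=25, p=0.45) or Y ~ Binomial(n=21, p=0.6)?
Y has larger mean (12.6000 > 11.2500)

Compute the expected value for each distribution:

X ~ Binomial(n=25, p=0.45):
E[X] = 11.2500

Y ~ Binomial(n=21, p=0.6):
E[Y] = 12.6000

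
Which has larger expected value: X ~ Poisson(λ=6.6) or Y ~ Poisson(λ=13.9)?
Y has larger mean (13.9000 > 6.6000)

Compute the expected value for each distribution:

X ~ Poisson(λ=6.6):
E[X] = 6.6000

Y ~ Poisson(λ=13.9):
E[Y] = 13.9000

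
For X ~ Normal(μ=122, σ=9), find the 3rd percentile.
105.0729

We have X ~ Normal(μ=122, σ=9).

We want to find x such that P(X ≤ x) = 0.03.

This is the 3rd percentile, which means 3% of values fall below this point.

Using the inverse CDF (quantile function):
x = F⁻¹(0.03) = 105.0729

Verification: P(X ≤ 105.0729) = 0.03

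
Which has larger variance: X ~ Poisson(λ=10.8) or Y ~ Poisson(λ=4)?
X has larger variance (10.8000 > 4.0000)

Compute the variance for each distribution:

X ~ Poisson(λ=10.8):
Var(X) = 10.8000

Y ~ Poisson(λ=4):
Var(Y) = 4.0000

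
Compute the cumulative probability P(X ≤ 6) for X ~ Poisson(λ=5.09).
0.748909

We have X ~ Poisson(λ=5.09).

The CDF gives us P(X ≤ k).

Using the CDF:
P(X ≤ 6) = 0.748909

This means there's approximately a 74.9% chance that X is at most 6.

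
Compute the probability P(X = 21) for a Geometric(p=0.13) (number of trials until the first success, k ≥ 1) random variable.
0.008023

We have X ~ Geometric(p=0.13) (number of trials until the first success, k ≥ 1).

For a Geometric distribution, the PMF gives us the probability of each outcome.

Using the PMF formula:
P(X = 21) = 0.008023

Rounded to 4 decimal places: 0.0080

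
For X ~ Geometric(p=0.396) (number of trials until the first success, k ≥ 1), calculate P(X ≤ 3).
0.779651

We have X ~ Geometric(p=0.396) (number of trials until the first success, k ≥ 1).

The CDF gives us P(X ≤ k).

Using the CDF:
P(X ≤ 3) = 0.779651

This means there's approximately a 78.0% chance that X is at most 3.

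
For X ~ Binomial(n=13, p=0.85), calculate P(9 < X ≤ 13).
0.881997

We have X ~ Binomial(n=13, p=0.85).

To find P(9 < X ≤ 13), we use:
P(9 < X ≤ 13) = P(X ≤ 13) - P(X ≤ 9)
                 = F(13) - F(9)
                 = 1.000000 - 0.118003
                 = 0.881997

So there's approximately a 88.2% chance that X falls in this range.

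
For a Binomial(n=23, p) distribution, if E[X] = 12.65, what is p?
p = 0.55

For a Binomial(n, p) distribution:
E[X] = n × p

Given n = 23 and E[X] = 12.65:
12.65 = 23 × p
p = 12.65 / 23 = 0.55

Verification: Binomial(23, 0.55) has E[X] = 12.65 ✓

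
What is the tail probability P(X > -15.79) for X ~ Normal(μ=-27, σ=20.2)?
0.289464

We have X ~ Normal(μ=-27, σ=20.2).

P(X > -15.79) = 1 - P(X ≤ -15.79)
                = 1 - F(-15.79)
                = 1 - 0.710536
                = 0.289464

So there's approximately a 28.9% chance that X exceeds -15.79.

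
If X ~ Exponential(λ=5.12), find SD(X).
0.1953

We have X ~ Exponential(λ=5.12).

For an Exponential distribution with λ=5.12:
σ = √Var(X) = 0.1953

The standard deviation is the square root of the variance.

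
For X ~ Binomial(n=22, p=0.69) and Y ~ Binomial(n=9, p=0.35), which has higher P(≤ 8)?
Y has higher probability (P(Y ≤ 8) = 0.9999 > P(X ≤ 8) = 0.0016)

Compute P(≤ 8) for each distribution:

X ~ Binomial(n=22, p=0.69):
P(X ≤ 8) = 0.0016

Y ~ Binomial(n=9, p=0.35):
P(Y ≤ 8) = 0.9999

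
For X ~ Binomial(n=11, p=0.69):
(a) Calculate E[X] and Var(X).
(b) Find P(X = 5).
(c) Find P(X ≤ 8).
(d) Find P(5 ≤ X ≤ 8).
(a) E[X] = 7.5900, Var(X) = 2.3529
(b) P(X = 5) = 0.064129
(c) P(X ≤ 8) = 0.712324
(d) P(5 ≤ X ≤ 8) = 0.686364

We have X ~ Binomial(n=11, p=0.69).

(a) Moments:
E[X] = 7.5900
Var(X) = 2.3529
σ = √Var(X) = 1.5339

(b) Point probability using PMF:
P(X = 5) = 0.064129

(c) Cumulative probability using CDF:
P(X ≤ 8) = F(8) = 0.712324

(d) Range probability:
P(5 ≤ X ≤ 8) = P(X ≤ 8) - P(X ≤ 4)
                   = F(8) - F(4)
                   = 0.712324 - 0.025960
                   = 0.686364

This means approximately 68.6% of outcomes fall in the interval [5, 8].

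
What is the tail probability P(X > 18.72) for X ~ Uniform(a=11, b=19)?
0.035000

We have X ~ Uniform(a=11, b=19).

P(X > 18.72) = 1 - P(X ≤ 18.72)
                = 1 - F(18.72)
                = 1 - 0.965000
                = 0.035000

So there's approximately a 3.5% chance that X exceeds 18.72.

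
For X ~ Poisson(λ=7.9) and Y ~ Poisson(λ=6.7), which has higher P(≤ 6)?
Y has higher probability (P(Y ≤ 6) = 0.4953 > P(X ≤ 6) = 0.3257)

Compute P(≤ 6) for each distribution:

X ~ Poisson(λ=7.9):
P(X ≤ 6) = 0.3257

Y ~ Poisson(λ=6.7):
P(Y ≤ 6) = 0.4953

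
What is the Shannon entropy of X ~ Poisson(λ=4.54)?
2.1537 nats

We have X ~ Poisson(λ=4.54).

The Shannon entropy measures the uncertainty or information content of the distribution.

For a Poisson distribution with λ=4.54:
H(X) = 2.1537 nats

(In bits, this would be 3.1072 bits.)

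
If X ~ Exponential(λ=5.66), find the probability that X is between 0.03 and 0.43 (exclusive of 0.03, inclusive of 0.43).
0.756131

We have X ~ Exponential(λ=5.66).

To find P(0.03 < X ≤ 0.43), we use:
P(0.03 < X ≤ 0.43) = P(X ≤ 0.43) - P(X ≤ 0.03)
                 = F(0.43) - F(0.03)
                 = 0.912297 - 0.156166
                 = 0.756131

So there's approximately a 75.6% chance that X falls in this range.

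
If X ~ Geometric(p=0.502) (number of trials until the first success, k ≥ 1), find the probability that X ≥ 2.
0.498000

We have X ~ Geometric(p=0.502) (number of trials until the first success, k ≥ 1).

For discrete distributions, P(X ≥ 2) = 1 - P(X ≤ 1).

P(X ≤ 1) = 0.502000
P(X ≥ 2) = 1 - 0.502000 = 0.498000

So there's approximately a 49.8% chance that X is at least 2.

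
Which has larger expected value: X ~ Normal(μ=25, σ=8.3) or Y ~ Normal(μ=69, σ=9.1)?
Y has larger mean (69.0000 > 25.0000)

Compute the expected value for each distribution:

X ~ Normal(μ=25, σ=8.3):
E[X] = 25.0000

Y ~ Normal(μ=69, σ=9.1):
E[Y] = 69.0000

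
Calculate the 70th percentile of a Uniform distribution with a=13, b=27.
22.8000

We have X ~ Uniform(a=13, b=27).

We want to find x such that P(X ≤ x) = 0.7.

This is the 70th percentile, which means 70% of values fall below this point.

Using the inverse CDF (quantile function):
x = F⁻¹(0.7) = 22.8000

Verification: P(X ≤ 22.8000) = 0.7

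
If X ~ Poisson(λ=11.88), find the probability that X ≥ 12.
0.524612

We have X ~ Poisson(λ=11.88).

For discrete distributions, P(X ≥ 12) = 1 - P(X ≤ 11).

P(X ≤ 11) = 0.475388
P(X ≥ 12) = 1 - 0.475388 = 0.524612

So there's approximately a 52.5% chance that X is at least 12.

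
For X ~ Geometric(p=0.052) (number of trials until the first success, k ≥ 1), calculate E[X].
19.2308

We have X ~ Geometric(p=0.052) (number of trials until the first success, k ≥ 1).

For a Geometric distribution with p=0.052 (number of trials until the first success, k ≥ 1):
E[X] = 19.2308

This is the expected (average) value of X.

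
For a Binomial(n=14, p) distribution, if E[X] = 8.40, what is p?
p = 0.6

For a Binomial(n, p) distribution:
E[X] = n × p

Given n = 14 and E[X] = 8.40:
8.40 = 14 × p
p = 8.40 / 14 = 0.6

Verification: Binomial(14, 0.6) has E[X] = 8.40 ✓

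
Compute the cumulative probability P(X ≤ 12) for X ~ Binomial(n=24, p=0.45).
0.757967

We have X ~ Binomial(n=24, p=0.45).

The CDF gives us P(X ≤ k).

Using the CDF:
P(X ≤ 12) = 0.757967

This means there's approximately a 75.8% chance that X is at most 12.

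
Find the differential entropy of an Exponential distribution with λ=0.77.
1.2614 nats

We have X ~ Exponential(λ=0.77).

The differential entropy measures the uncertainty or information content of the distribution.

For an Exponential distribution with λ=0.77:
h(X) = 1.2614 nats

(In bits, this would be 1.8198 bits.)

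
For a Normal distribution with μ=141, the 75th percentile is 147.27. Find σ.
σ = 9.2959

For X ~ Normal(μ, σ), the p-th percentile satisfies x = μ + z_p × σ,
where z_p = Φ⁻¹(p) is the standard normal quantile.

Step 1: z_{0.75} = Φ⁻¹(0.75) = 0.6745

Step 2: Solve for σ:
147.27 = 141 + 0.6745 × σ
σ = (147.27 - 141) / 0.6745
σ = 6.27 / 0.6745
σ = 9.2959

Verification: μ + z × σ = 141 + 0.6745 × 9.2959 = 147.27 ✓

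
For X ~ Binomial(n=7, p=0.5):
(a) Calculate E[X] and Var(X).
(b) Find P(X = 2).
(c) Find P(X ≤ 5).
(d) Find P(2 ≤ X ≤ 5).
(a) E[X] = 3.5000, Var(X) = 1.7500
(b) P(X = 2) = 0.164062
(c) P(X ≤ 5) = 0.937500
(d) P(2 ≤ X ≤ 5) = 0.875000

We have X ~ Binomial(n=7, p=0.5).

(a) Moments:
E[X] = 3.5000
Var(X) = 1.7500
σ = √Var(X) = 1.3229

(b) Point probability using PMF:
P(X = 2) = 0.164062

(c) Cumulative probability using CDF:
P(X ≤ 5) = F(5) = 0.937500

(d) Range probability:
P(2 ≤ X ≤ 5) = P(X ≤ 5) - P(X ≤ 1)
                   = F(5) - F(1)
                   = 0.937500 - 0.062500
                   = 0.875000

This means approximately 87.5% of outcomes fall in the interval [2, 5].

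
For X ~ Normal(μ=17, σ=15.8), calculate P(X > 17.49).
0.487630

We have X ~ Normal(μ=17, σ=15.8).

P(X > 17.49) = 1 - P(X ≤ 17.49)
                = 1 - F(17.49)
                = 1 - 0.512370
                = 0.487630

So there's approximately a 48.8% chance that X exceeds 17.49.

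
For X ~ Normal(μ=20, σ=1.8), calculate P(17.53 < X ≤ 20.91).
0.608419

We have X ~ Normal(μ=20, σ=1.8).

To find P(17.53 < X ≤ 20.91), we use:
P(17.53 < X ≤ 20.91) = P(X ≤ 20.91) - P(X ≤ 17.53)
                 = F(20.91) - F(17.53)
                 = 0.693416 - 0.084997
                 = 0.608419

So there's approximately a 60.8% chance that X falls in this range.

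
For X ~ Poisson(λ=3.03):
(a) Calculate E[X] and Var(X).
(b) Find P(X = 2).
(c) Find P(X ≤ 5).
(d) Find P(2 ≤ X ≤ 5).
(a) E[X] = 3.0300, Var(X) = 3.0300
(b) P(X = 2) = 0.221791
(c) P(X ≤ 5) = 0.913027
(d) P(2 ≤ X ≤ 5) = 0.718315

We have X ~ Poisson(λ=3.03).

(a) Moments:
E[X] = 3.0300
Var(X) = 3.0300
σ = √Var(X) = 1.7407

(b) Point probability using PMF:
P(X = 2) = 0.221791

(c) Cumulative probability using CDF:
P(X ≤ 5) = F(5) = 0.913027

(d) Range probability:
P(2 ≤ X ≤ 5) = P(X ≤ 5) - P(X ≤ 1)
                   = F(5) - F(1)
                   = 0.913027 - 0.194712
                   = 0.718315

This means approximately 71.8% of outcomes fall in the interval [2, 5].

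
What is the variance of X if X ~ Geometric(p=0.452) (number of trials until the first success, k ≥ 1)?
2.6823

We have X ~ Geometric(p=0.452) (number of trials until the first success, k ≥ 1).

For a Geometric distribution with p=0.452 (number of trials until the first success, k ≥ 1):
Var(X) = 2.6823

The variance measures the spread of the distribution around the mean.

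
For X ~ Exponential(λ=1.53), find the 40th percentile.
0.3339

We have X ~ Exponential(λ=1.53).

We want to find x such that P(X ≤ x) = 0.4.

This is the 40th percentile, which means 40% of values fall below this point.

Using the inverse CDF (quantile function):
x = F⁻¹(0.4) = 0.3339

Verification: P(X ≤ 0.3339) = 0.4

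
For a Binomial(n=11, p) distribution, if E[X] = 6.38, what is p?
p = 0.58

For a Binomial(n, p) distribution:
E[X] = n × p

Given n = 11 and E[X] = 6.38:
6.38 = 11 × p
p = 6.38 / 11 = 0.58

Verification: Binomial(11, 0.58) has E[X] = 6.38 ✓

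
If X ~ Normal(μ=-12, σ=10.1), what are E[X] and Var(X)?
E[X] = -12.0000, Var(X) = 102.0100

We have X ~ Normal(μ=-12, σ=10.1).

For a Normal distribution with μ=-12, σ=10.1:

Expected value:
E[X] = -12.0000

Variance:
Var(X) = 102.0100

Standard deviation:
σ = √Var(X) = 10.1000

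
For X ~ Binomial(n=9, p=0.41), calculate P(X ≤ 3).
0.457645

We have X ~ Binomial(n=9, p=0.41).

The CDF gives us P(X ≤ k).

Using the CDF:
P(X ≤ 3) = 0.457645

This means there's approximately a 45.8% chance that X is at most 3.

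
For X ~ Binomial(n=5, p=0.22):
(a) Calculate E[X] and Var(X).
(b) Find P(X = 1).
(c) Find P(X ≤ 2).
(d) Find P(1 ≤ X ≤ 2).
(a) E[X] = 1.1000, Var(X) = 0.8580
(b) P(X = 1) = 0.407166
(c) P(X ≤ 2) = 0.925566
(d) P(1 ≤ X ≤ 2) = 0.636849

We have X ~ Binomial(n=5, p=0.22).

(a) Moments:
E[X] = 1.1000
Var(X) = 0.8580
σ = √Var(X) = 0.9263

(b) Point probability using PMF:
P(X = 1) = 0.407166

(c) Cumulative probability using CDF:
P(X ≤ 2) = F(2) = 0.925566

(d) Range probability:
P(1 ≤ X ≤ 2) = P(X ≤ 2) - P(X ≤ 0)
                   = F(2) - F(0)
                   = 0.925566 - 0.288717
                   = 0.636849

This means approximately 63.7% of outcomes fall in the interval [1, 2].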